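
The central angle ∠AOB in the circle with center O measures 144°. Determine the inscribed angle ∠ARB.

An inscribed angle intercepts an arc from a point on the circle, while the central angle intercepts the same arc from the center.
The inscribed angle is always half the central angle: 144° / 2 = 72°.

72°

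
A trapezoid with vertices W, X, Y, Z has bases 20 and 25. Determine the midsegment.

midsegment = (20 + 25) / 2 = 45 / 2 = 45/2

45/2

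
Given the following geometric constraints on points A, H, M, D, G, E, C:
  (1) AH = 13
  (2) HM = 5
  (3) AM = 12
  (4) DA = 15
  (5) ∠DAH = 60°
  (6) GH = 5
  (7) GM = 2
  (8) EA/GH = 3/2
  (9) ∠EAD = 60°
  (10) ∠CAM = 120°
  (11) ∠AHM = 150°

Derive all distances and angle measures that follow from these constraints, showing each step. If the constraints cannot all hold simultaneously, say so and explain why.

These constraints are not satisfiable: (1), (2) and (3) fix all three sides of triangle AHM, so by the law of cosines cos(∠AHM) = (13² + 5² − 12²) / (2·13·5) = 0.3846, i.e. ∠AHM ≈ 67.38°, which contradicts (11) ∠AHM = 150°. No planar figure meets all of them, so nothing further can be derived.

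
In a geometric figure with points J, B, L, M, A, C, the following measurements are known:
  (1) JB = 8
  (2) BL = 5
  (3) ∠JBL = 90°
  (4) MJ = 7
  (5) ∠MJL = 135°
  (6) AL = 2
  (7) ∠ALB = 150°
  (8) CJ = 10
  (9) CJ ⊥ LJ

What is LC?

Step 1: By the law of cosines on triangle LBJ: LJ² = 5² + 8² − 2·5·8·cos(90°) = 89, so LJ = √89.
Step 2: By the law of cosines on triangle LJC: LC² = √89² + 10² − 2·√89·10·cos(90°) = 189, so LC = 3·√21.

Therefore, the length of LC = 3·√21.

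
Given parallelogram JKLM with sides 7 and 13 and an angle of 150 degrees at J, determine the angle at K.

In a parallelogram, consecutive angles are supplementary (sum to 180°).
angle K = 180 - angle J
angle K = 180 - 150
angle K = 30 degrees

30 degrees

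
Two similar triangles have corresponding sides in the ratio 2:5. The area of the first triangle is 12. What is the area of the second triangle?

Area ratio = (2/5)^2 = 4/25. Area of the second triangle = 12 * 25/4 = 75.

75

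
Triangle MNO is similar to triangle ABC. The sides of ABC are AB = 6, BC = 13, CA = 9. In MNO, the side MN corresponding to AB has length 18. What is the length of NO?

Since the triangles are similar, the ratio of corresponding sides is constant.
Scale factor k = MN / AB = 18 / 6 = 3
NO = k * BC = 3 * 13 = 39

39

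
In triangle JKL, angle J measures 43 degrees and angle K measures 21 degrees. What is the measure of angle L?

angle L = 180 - 43 - 21 = 116 degrees.

116 degrees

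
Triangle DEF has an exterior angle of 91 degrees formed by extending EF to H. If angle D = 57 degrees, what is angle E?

angle E = 91 - 57 = 34 degrees (exterior angle theorem).

34 degrees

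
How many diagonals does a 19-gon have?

The number of diagonals in an n-gon is n(n - 3)/2.
For n = 19: 19(19 - 3)/2 = 19 × 16 / 2 = 152.

152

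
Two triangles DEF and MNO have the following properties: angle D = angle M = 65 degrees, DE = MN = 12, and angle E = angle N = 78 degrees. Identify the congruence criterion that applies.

The given information matches ASA: Two pairs of corresponding angles and the included side are equal (Angle-Side-Angle).

ASA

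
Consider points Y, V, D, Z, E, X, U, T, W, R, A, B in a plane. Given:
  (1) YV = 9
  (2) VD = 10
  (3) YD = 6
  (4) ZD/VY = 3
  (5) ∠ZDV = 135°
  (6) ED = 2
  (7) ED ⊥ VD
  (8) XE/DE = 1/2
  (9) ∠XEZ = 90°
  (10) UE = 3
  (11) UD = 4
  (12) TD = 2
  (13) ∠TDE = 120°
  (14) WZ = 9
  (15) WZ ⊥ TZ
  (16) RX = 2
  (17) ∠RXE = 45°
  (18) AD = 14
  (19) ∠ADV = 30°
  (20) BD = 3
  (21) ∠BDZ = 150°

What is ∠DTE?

Step 1: By the law of cosines on triangle TDE: TE² = 2² + 2² − 2·2·2·cos(120°) = 12, so TE = 2·√3.
Step 2: By the inverse law of cosines on triangle DTE: cos(∠DTE) = (2² + (2·√3)² − 2²) / (2·2·2·√3) = 12/13.86 = 0.866, so ∠DTE = 30°.

Therefore, the measure of angle ∠DTE = 30°.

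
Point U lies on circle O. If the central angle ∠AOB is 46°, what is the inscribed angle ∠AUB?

Inscribed angle = 46° / 2 = 23° (inscribed angle theorem).

23°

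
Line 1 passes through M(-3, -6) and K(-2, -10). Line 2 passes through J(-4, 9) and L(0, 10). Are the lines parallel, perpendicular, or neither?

Slope of line 1: m1 = (-10 - -6)/(-2 - -3) = -4/1 = -4
Slope of line 2: m2 = (10 - 9)/(0 - -4) = 1/4 = 1/4
m1 * m2 = (-4) * (1/4) = -1 = -1, so the lines are perpendicular.

Perpendicular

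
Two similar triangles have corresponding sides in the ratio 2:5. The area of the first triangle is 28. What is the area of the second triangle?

Area ratio = (2/5)^2 = 4/25. Area of the second triangle = 28 * 25/4 = 175.

175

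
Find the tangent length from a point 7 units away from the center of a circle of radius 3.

tangent = √(d² - r²) = √(7² - 3²) = √(49 - 9) = √40 = 2*sqrt(10)

2*sqrt(10)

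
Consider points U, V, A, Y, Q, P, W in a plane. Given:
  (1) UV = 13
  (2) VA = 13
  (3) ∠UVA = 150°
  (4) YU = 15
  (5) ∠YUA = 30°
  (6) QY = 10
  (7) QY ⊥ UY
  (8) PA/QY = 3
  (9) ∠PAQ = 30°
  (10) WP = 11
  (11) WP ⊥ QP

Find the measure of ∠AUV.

Step 1: By the law of cosines on triangle UVA: UA² = 13² + 13² − 2·13·13·cos(150°) = 630.72, so UA ≈ 25.11.
Step 2: By the inverse law of cosines on triangle AUV: cos(∠AUV) = (25.11² + 13² − 13²) / (2·25.11·13) = 630.72/652.97 = 0.9659, so ∠AUV = 15°.

Therefore, the measure of angle ∠AUV = 15°.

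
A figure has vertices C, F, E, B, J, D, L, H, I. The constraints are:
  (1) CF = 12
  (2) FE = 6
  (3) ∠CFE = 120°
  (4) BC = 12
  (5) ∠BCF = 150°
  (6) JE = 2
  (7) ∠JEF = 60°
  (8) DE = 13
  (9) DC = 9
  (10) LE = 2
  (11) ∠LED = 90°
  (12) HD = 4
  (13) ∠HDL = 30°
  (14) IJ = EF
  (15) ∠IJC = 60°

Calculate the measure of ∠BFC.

Step 1: By the law of cosines on triangle FCB: FB² = 12² + 12² − 2·12·12·cos(150°) = 537.42, so FB ≈ 23.18.
Step 2: By the inverse law of cosines on triangle BFC: cos(∠BFC) = (23.18² + 12² − 12²) / (2·23.18·12) = 537.42/556.37 = 0.9659, so ∠BFC = 15°.

Therefore, the measure of angle ∠BFC = 15°.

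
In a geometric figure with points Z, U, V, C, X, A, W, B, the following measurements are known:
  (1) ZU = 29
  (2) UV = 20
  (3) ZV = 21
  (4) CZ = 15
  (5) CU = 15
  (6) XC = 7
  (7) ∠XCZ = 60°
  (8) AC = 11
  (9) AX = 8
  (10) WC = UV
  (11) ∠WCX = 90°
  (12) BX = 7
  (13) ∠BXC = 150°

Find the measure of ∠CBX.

Step 1: By the law of cosines on triangle BXC: BC² = 7² + 7² − 2·7·7·cos(150°) = 182.87, so BC ≈ 13.52.
Step 2: By the inverse law of cosines on triangle CBX: cos(∠CBX) = (13.52² + 7² − 7²) / (2·13.52·7) = 182.87/189.32 = 0.9659, so ∠CBX = 15°.

Therefore, the measure of angle ∠CBX = 15°.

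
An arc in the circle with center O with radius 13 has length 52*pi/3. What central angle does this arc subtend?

θ = 360 × 52*pi/3 / (2π × 13) = 240° (rearranging arc length formula).

240°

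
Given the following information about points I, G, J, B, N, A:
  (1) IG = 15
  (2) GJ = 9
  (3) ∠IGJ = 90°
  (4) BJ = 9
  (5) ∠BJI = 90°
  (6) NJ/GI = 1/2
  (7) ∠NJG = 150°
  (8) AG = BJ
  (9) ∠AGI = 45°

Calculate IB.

Step 1: By the law of cosines on triangle JGI: JI² = 9² + 15² − 2·9·15·cos(90°) = 306, so JI = 3·√34.
Step 2: By the law of cosines on triangle IJB: IB² = (3·√34)² + 9² − 2·3·√34·9·cos(90°) = 387, so IB = 3·√43.

Therefore, the length of IB = 3·√43.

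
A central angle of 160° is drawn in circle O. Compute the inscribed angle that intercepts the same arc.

By the inscribed angle theorem, the inscribed angle is half the central angle.
Inscribed angle = 160° / 2 = 80°

80°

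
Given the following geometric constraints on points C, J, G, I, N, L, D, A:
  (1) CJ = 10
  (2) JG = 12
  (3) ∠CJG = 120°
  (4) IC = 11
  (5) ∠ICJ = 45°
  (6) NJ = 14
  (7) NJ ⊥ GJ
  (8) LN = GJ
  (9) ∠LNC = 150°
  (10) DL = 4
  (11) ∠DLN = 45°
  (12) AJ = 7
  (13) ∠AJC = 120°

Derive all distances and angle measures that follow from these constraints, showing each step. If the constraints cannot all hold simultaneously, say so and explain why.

The constraints are consistent.

From the given relations:
  LN = GJ = 12

Step 1: From CJ = 10, JG = 12, and ∠CJG = 120°, by the law of cosines:
  CG² = CJ² + JG² - 2·CJ·JG·cos(120°) = 100 + 144 + 120 = 364
  CG = 2·√91

Step 2: From CJ = 10, JA = 7, and ∠CJA = 120°, by the law of cosines:
  CA² = CJ² + JA² - 2·CJ·JA·cos(120°) = 100 + 49 + 70 = 219
  CA ≈ 14.8

Step 3: From JC = 10, CI = 11, and ∠JCI = 45°, by the law of cosines:
  JI² = JC² + CI² - 2·JC·CI·cos(45°) = 100 + 121 - 155.6 = 65.44
  JI ≈ 8.09

Step 4: From GJ = 12, JN = 14, and ∠GJN = 90°, by the law of cosines:
  GN² = GJ² + JN² - 2·GJ·JN·cos(90°) = 144 + 196 - 0 = 340
  GN = 2·√85

Step 5: From NL = 12, LD = 4, and ∠NLD = 45°, by the law of cosines:
  ND² = NL² + LD² - 2·NL·LD·cos(45°) = 144 + 16 - 67.88 = 92.12
  ND ≈ 9.6

Step 6: From CA = 14.8, CJ = 10, AJ = 7, by the inverse law of cosines:
  cos(∠ACJ) = (CA² + CJ² - AJ²) / (2·CA·CJ)
  ∠ACJ = 24.18°

Step 7: From CG = 2·√91, CJ = 10, GJ = 12, by the inverse law of cosines:
  cos(∠GCJ) = (CG² + CJ² - GJ²) / (2·CG·CJ)
  ∠GCJ = 33°

Step 8: From JC = 10, JI = 8.09, CI = 11, by the inverse law of cosines:
  cos(∠CJI) = (JC² + JI² - CI²) / (2·JC·JI)
  ∠CJI = 74.06°

Step 9: From GC = 2·√91, GJ = 12, CJ = 10, by the inverse law of cosines:
  cos(∠CGJ) = (GC² + GJ² - CJ²) / (2·GC·GJ)
  ∠CGJ = 27°

Step 10: From GJ = 12, GN = 2·√85, JN = 14, by the inverse law of cosines:
  cos(∠JGN) = (GJ² + GN² - JN²) / (2·GJ·GN)
  ∠JGN = 49.4°

Step 11: From IC = 11, IJ = 8.09, CJ = 10, by the inverse law of cosines:
  cos(∠CIJ) = (IC² + IJ² - CJ²) / (2·IC·IJ)
  ∠CIJ = 60.94°

Step 12: From ND = 9.6, NL = 12, DL = 4, by the inverse law of cosines:
  cos(∠DNL) = (ND² + NL² - DL²) / (2·ND·NL)
  ∠DNL = 17.14°

Step 13: From NG = 2·√85, NJ = 14, GJ = 12, by the inverse law of cosines:
  cos(∠GNJ) = (NG² + NJ² - GJ²) / (2·NG·NJ)
  ∠GNJ = 40.6°

Step 14: From DL = 4, DN = 9.6, LN = 12, by the inverse law of cosines:
  cos(∠LDN) = (DL² + DN² - LN²) / (2·DL·DN)
  ∠LDN = 117.86°

Step 15: From AC = 14.8, AJ = 7, CJ = 10, by the inverse law of cosines:
  cos(∠CAJ) = (AC² + AJ² - CJ²) / (2·AC·AJ)
  ∠CAJ = 35.82°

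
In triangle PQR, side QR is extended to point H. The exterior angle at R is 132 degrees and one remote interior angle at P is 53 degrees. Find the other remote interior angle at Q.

angle Q = 132 - 53 = 79 degrees (exterior angle theorem).

79 degrees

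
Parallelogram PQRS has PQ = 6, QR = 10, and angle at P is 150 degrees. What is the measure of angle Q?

Opposite sides of a parallelogram are parallel, so consecutive angles form co-interior angles on a transversal.
Co-interior angles sum to 180°, giving angle Q = 180 - 150 = 30 degrees.

30 degrees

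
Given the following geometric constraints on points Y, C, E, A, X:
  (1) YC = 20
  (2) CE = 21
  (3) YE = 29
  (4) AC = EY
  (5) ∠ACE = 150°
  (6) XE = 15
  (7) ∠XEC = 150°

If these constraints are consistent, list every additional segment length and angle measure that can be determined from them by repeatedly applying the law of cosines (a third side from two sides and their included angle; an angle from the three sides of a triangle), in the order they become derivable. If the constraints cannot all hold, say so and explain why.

The constraints are consistent. Derivable facts, in order:
After 1 step:
- CX ≈ 34.81
- EA ≈ 48.34
- ∠CEY = 43.6°
- ∠CYE = 46.4°
- ∠ECY = 90°
After 2 steps:
- ∠AEC = 17.45°
- ∠CAE = 12.55°
- ∠CXE = 17.56°
- ∠ECX = 12.44°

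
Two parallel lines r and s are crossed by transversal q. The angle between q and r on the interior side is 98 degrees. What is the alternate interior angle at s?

Alternate interior angles formed by parallel lines and a transversal are equal.
The given angle is 98 degrees.
The alternate interior angle = 98 degrees.

98 degrees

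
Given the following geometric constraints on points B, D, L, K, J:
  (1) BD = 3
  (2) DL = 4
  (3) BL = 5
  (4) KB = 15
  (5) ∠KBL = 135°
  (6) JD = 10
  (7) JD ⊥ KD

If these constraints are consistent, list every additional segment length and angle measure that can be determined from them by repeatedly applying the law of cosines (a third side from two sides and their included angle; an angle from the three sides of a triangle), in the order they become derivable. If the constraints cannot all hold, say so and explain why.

The constraints are consistent. Derivable facts, in order:
After 1 step:
- LK ≈ 18.87
- ∠BDL = 90°
- ∠BLD = 36.87°
- ∠DBL = 53.13°
After 2 steps:
- ∠BKL = 10.8°
- ∠BLK = 34.2°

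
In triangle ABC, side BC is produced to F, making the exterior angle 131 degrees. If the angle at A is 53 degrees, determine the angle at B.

The exterior angle theorem states that an exterior angle equals the sum of the two non-adjacent interior angles.
So 131 = 53 + angle B, which gives angle B = 131 - 53 = 78 degrees.

78 degrees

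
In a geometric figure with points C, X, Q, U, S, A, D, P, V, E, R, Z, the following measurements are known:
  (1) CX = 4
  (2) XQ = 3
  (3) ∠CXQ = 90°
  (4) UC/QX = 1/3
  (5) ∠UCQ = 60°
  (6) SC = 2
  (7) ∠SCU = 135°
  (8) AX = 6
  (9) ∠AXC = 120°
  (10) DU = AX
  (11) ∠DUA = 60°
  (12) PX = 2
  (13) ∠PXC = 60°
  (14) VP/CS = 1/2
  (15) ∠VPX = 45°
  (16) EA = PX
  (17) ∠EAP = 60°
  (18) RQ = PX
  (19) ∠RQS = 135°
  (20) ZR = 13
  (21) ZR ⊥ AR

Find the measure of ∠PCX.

Step 1: By the law of cosines on triangle CXP: CP² = 4² + 2² − 2·4·2·cos(60°) = 12, so CP = 2·√3.
Step 2: By the inverse law of cosines on triangle PCX: cos(∠PCX) = ((2·√3)² + 4² − 2²) / (2·2·√3·4) = 24/27.71 = 0.866, so ∠PCX = 30°.

Therefore, the measure of angle ∠PCX = 30°.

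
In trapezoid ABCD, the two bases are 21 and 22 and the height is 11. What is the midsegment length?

midsegment = (21 + 22) / 2 = 43 / 2 = 43/2

43/2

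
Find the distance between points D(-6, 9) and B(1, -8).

d = sqrt((7)^2 + (-17)^2) = sqrt(338) = 13*sqrt(2)

13*sqrt(2)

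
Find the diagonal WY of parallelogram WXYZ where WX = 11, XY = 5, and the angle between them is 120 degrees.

The diagonal of a parallelogram can be found by treating two adjacent sides and the diagonal as a triangle.
Applying the law of cosines with sides 11, 5 and included angle 120°:
d^2 = 121 + 25 - 110*cos(120°) = 201
d = sqrt(201)

sqrt(201)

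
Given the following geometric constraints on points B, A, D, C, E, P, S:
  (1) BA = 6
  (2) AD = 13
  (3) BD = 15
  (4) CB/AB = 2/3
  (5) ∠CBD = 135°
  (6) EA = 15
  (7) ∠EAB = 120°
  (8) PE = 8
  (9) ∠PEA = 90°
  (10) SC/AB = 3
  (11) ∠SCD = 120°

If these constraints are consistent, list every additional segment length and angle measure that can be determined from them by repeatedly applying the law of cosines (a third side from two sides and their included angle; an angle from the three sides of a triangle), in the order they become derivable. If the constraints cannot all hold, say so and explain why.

The constraints are consistent. Derivable facts, in order:
After 1 step:
- AP = 17
- BE = 3·√39
- DC ≈ 18.05
- ∠ABD = 59.26°
- ∠ADB = 23.37°
- ∠BAD = 97.37°
After 2 steps:
- DS ≈ 31.22
- ∠ABE = 43.9°
- ∠AEB = 16.1°
- ∠APE = 61.93°
- ∠BCD = 35.99°
- ∠BDC = 9.01°
- ∠EAP = 28.07°
After 3 steps:
- ∠CDS = 29.95°
- ∠CSD = 30.05°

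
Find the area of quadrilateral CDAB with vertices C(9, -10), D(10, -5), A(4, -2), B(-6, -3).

Shoelace: sum of cross terms = 118, Area = (1/2)|118| = 59

59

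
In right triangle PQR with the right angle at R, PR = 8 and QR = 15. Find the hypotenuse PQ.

PQ = sqrt(8^2 + 15^2) = sqrt(289) = 17

17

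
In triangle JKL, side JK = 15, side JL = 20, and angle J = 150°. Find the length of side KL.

Law of cosines: KL^2 = 15^2 + 20^2 - 2(15)(20)cos(150°) = 300*sqrt(3) + 625, so KL = 5*sqrt(12*sqrt(3) + 25).

5*sqrt(12*sqrt(3) + 25)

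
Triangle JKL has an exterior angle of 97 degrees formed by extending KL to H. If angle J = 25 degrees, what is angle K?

The exterior angle theorem states that an exterior angle equals the sum of the two non-adjacent interior angles.
So 97 = 25 + angle K, which gives angle K = 97 - 25 = 72 degrees.

72 degrees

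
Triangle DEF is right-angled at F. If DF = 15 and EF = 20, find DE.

In a right triangle, the square of the hypotenuse equals the sum of the squares of the two legs.
The legs are 15 and 20, so the hypotenuse = sqrt(225 + 400) = sqrt(625) = 25.

25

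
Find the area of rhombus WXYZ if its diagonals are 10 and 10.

Area = (10 * 10) / 2 = 100 / 2 = 50

50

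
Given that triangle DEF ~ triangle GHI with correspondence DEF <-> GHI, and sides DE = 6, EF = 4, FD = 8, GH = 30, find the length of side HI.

Since the triangles are similar, the ratio of corresponding sides is constant.
Scale factor k = GH / DE = 30 / 6 = 5
HI = k * EF = 5 * 4 = 20

20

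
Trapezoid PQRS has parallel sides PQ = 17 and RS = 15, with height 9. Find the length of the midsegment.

The midsegment of a trapezoid = (base1 + base2) / 2
midsegment = (17 + 15) / 2
midsegment = 32 / 2
midsegment = 16

16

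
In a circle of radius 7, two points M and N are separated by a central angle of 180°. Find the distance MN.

Drop a perpendicular from the center to the chord, bisecting both the chord and the central angle.
Each half-chord = r sin(θ/2) = 7 sin(90°).
The full chord = 2 × 7 × sin(90°) = 14.

14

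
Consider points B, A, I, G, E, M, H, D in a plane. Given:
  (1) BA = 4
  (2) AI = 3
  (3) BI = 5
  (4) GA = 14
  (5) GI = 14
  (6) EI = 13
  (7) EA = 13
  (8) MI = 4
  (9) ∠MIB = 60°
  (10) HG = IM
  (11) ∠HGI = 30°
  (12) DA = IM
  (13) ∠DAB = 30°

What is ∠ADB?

From the given relations: DA = IM = 4.
Step 1: By the law of cosines on triangle DAB: DB² = 4² + 4² − 2·4·4·cos(30°) = 4.29, so DB ≈ 2.07.
Step 2: By the inverse law of cosines on triangle ADB: cos(∠ADB) = (4² + 2.07² − 4²) / (2·4·2.07) = 4.29/16.56 = 0.2588, so ∠ADB = 75°.

Therefore, the measure of angle ∠ADB = 75°.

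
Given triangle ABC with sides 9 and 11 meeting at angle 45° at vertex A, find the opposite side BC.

When two sides and the included angle are known, the law of cosines gives the third side.
c^2 = a^2 + b^2 - 2ab cos(C) generalizes the Pythagorean theorem to non-right triangles.
Here: BC^2 = 81 + 121 - 198*(sqrt(2)/2) = 202 - 99*sqrt(2)
BC = sqrt(202 - 99*sqrt(2))

sqrt(202 - 99*sqrt(2))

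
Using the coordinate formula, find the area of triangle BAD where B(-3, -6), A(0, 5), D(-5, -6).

The Shoelace formula computes the area from vertex coordinates by summing cross products.
For vertices (-3,-6), (0,5), (-5,-6):
Signed sum = -3*5 - 0*-6 + 0*-6 - -5*5 + -5*-6 - -3*-6
= -15 + 25 + 12 = 22
Area = (1/2)|22| = 11.

11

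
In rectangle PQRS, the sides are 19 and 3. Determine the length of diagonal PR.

Using the Pythagorean theorem:
d² = 19² + 3² = 361 + 9 = 370
d = sqrt(370)

sqrt(370)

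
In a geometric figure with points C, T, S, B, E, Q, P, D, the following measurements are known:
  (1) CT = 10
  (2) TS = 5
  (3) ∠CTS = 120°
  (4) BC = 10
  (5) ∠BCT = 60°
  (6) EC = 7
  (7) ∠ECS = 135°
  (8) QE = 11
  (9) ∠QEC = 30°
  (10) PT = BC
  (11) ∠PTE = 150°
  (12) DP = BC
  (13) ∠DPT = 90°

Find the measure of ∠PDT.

From the given relations: DP = BC = 10; PT = BC = 10.
Step 1: By the law of cosines on triangle DPT: DT² = 10² + 10² − 2·10·10·cos(90°) = 200, so DT = 10·√2.
Step 2: By the inverse law of cosines on triangle PDT: cos(∠PDT) = (10² + (10·√2)² − 10²) / (2·10·10·√2) = 200/282.84 = 0.7071, so ∠PDT = 45°.

Therefore, the measure of angle ∠PDT = 45°.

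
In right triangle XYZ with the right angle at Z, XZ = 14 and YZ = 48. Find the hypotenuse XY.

In a right triangle, the square of the hypotenuse equals the sum of the squares of the two legs.
The legs are 14 and 48, so the hypotenuse = sqrt(196 + 2304) = sqrt(2500) = 50.

50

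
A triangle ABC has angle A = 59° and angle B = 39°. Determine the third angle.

angle C = 180 - 59 - 39 = 82 degrees.

82 degrees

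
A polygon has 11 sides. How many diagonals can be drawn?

Each of the 11 vertices connects to 8 non-adjacent vertices via diagonals.
Total connections = 11 × 8 = 88, but each diagonal is counted twice.
Number of diagonals = 88 / 2 = 44.

44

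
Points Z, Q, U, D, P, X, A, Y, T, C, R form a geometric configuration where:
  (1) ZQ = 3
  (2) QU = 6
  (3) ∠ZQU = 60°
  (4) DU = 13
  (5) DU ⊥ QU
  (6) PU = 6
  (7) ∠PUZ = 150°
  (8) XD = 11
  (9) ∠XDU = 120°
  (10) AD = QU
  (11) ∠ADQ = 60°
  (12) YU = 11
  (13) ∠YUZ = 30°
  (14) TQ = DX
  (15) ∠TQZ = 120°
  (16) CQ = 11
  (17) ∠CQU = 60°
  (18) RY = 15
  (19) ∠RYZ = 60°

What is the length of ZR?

Step 1: By the law of cosines on triangle UQZ: UZ² = 6² + 3² − 2·6·3·cos(60°) = 27, so UZ = 3·√3.
Step 2: By the law of cosines on triangle ZUY: ZY² = (3·√3)² + 11² − 2·3·√3·11·cos(30°) = 49, so ZY = 7.
Step 3: By the law of cosines on triangle ZYR: ZR² = 7² + 15² − 2·7·15·cos(60°) = 169, so ZR = 13.

Therefore, the length of ZR = 13.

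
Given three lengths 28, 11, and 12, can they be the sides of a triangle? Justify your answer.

Check the triangle inequality: 11 + 12 = 23 ≤ 28.
Since the sum of two sides does not exceed the third, no triangle can be formed.

No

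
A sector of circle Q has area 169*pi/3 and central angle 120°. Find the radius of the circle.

Sector area A = πr² × θ/360, so r² = 360A / (πθ).
r² = 360 × 169*pi/3 / (π × 120)
r² = 169
r = 13

13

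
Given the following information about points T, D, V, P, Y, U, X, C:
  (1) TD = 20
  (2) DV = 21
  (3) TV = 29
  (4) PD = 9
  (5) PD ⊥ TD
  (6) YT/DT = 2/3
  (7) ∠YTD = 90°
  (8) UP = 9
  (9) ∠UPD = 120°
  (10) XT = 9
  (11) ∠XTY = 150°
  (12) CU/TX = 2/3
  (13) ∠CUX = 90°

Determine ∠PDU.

Step 1: By the law of cosines on triangle DPU: DU² = 9² + 9² − 2·9·9·cos(120°) = 243, so DU = 9·√3.
Step 2: By the inverse law of cosines on triangle PDU: cos(∠PDU) = (9² + (9·√3)² − 9²) / (2·9·9·√3) = 243/280.59 = 0.866, so ∠PDU = 30°.

Therefore, the measure of angle ∠PDU = 30°.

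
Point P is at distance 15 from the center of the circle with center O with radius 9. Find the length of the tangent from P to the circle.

tangent = √(d² - r²) = √(15² - 9²) = √(225 - 81) = √144 = 12

12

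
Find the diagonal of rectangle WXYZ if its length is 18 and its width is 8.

Using the Pythagorean theorem:
d² = 18² + 8² = 324 + 64 = 388
d = sqrt(388) = 2*sqrt(97)

2*sqrt(97)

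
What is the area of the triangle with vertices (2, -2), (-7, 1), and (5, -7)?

The Shoelace formula computes the area from vertex coordinates by summing cross products.
For vertices (2,-2), (-7,1), (5,-7):
Signed sum = 2*1 - -7*-2 + -7*-7 - 5*1 + 5*-2 - 2*-7
= -12 + 44 + 4 = 36
Area = (1/2)|36| = 18.

18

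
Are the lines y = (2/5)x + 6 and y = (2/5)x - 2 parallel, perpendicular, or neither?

Slope of line 1: m1 = 2/5
Slope of line 2: m2 = 2/5
Since m1 = m2 = 2/5, the lines are parallel.

Parallel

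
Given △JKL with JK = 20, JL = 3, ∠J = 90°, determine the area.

When two sides and the included angle are known, the area formula is (1/2)ab sin(C).
The height from one side to the opposite vertex is 3 sin(90°) = 3.
Area = (1/2) * 20 * 3 = 30.

30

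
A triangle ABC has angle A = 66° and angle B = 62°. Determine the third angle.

angle C = 180 - 66 - 62 = 52 degrees.

52 degrees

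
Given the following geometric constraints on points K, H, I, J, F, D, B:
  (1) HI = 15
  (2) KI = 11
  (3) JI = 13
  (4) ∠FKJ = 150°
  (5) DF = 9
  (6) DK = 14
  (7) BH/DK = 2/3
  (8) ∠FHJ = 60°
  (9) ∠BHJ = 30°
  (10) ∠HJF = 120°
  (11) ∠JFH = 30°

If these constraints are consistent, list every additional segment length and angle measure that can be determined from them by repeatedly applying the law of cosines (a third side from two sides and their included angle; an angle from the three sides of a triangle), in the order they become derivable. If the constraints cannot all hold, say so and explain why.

These constraints are not satisfiable: (8), (10) and (11) are the three interior angles of triangle FHJ, which must sum to 180°, but 60° + 120° + 30° = 210°. No planar figure meets all of them, so nothing further can be derived.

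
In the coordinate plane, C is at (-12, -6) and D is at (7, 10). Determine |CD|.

d = sqrt((7 - -12)^2 + (10 - -6)^2)
d = sqrt(19^2 + 16^2)
d = sqrt(361 + 256)
d = sqrt(617)

sqrt(617)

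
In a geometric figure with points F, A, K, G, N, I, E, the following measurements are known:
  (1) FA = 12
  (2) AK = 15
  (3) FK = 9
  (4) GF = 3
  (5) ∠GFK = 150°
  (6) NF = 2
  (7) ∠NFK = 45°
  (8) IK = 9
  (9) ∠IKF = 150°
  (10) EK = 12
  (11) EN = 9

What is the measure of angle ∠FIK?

Step 1: By the law of cosines on triangle IKF: IF² = 9² + 9² − 2·9·9·cos(150°) = 302.3, so IF ≈ 17.39.
Step 2: By the inverse law of cosines on triangle FIK: cos(∠FIK) = (17.39² + 9² − 9²) / (2·17.39·9) = 302.3/312.96 = 0.9659, so ∠FIK = 15°.

Therefore, the measure of angle ∠FIK = 15°.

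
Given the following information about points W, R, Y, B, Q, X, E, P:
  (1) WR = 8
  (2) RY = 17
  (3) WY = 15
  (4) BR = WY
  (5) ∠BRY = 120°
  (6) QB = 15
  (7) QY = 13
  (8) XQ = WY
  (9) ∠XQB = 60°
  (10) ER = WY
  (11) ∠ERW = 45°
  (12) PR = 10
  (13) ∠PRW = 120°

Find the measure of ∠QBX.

From the given relations: XQ = WY = 15.
Step 1: By the law of cosines on triangle BQX: BX² = 15² + 15² − 2·15·15·cos(60°) = 225, so BX = 15.
Step 2: By the inverse law of cosines on triangle QBX: cos(∠QBX) = (15² + 15² − 15²) / (2·15·15) = 225/450 = 0.5, so ∠QBX = 60°.

Therefore, the measure of angle ∠QBX = 60°.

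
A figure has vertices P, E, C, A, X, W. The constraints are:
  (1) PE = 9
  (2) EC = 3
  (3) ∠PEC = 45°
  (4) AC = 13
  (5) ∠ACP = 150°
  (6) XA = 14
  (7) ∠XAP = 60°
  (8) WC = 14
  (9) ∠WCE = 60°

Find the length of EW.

Step 1: By the law of cosines on triangle ECW: EW² = 3² + 14² − 2·3·14·cos(60°) = 163, so EW = √163.

Therefore, the length of EW = √163.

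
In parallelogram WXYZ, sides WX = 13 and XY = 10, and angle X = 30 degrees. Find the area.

The area of a parallelogram equals the product of two adjacent sides times the sine of the included angle.
This is because the height equals 10 * sin(30°) = 5.
Area = 13 * 5 = 65

65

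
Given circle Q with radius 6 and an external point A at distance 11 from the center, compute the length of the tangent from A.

Let T be the point of tangency. Then QT ⊥ AT (radius ⊥ tangent).
In right triangle QTA: QA² = QT² + AT²
11² = 6² + AT²
AT² = 85, AT = sqrt(85)

sqrt(85)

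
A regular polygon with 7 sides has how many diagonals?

Total line segments between 7 vertices = C(7,2) = 21.
Subtract the 7 sides: 21 - 7 = 14 diagonals.

14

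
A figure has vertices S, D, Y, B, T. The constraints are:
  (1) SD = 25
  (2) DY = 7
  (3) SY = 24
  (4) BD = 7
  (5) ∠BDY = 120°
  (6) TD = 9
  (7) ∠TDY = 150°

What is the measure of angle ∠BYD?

Step 1: By the law of cosines on triangle YDB: YB² = 7² + 7² − 2·7·7·cos(120°) = 147, so YB = 7·√3.
Step 2: By the inverse law of cosines on triangle BYD: cos(∠BYD) = ((7·√3)² + 7² − 7²) / (2·7·√3·7) = 147/169.74 = 0.866, so ∠BYD = 30°.

Therefore, the measure of angle ∠BYD = 30°.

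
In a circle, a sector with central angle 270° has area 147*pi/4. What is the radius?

The sector covers 270°/360° = 3/4 of the full circle.
Full circle area = 147*pi/4 / 3/4 = 49*pi.
Since full area = πr², we get r² = 49*pi/π = 49, so r = 7.

7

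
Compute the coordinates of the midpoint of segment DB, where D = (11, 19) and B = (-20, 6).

The midpoint is the point halfway along the segment.
Move half the horizontal distance: 11 + (-20 - 11)/2 = 11 + -31/2 = -9/2
Move half the vertical distance: 19 + (6 - 19)/2 = 19 + -13/2 = 25/2
Midpoint = (-9/2, 25/2)

(-9/2, 25/2)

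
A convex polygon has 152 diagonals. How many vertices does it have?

Using d = n(n - 3)/2, we solve 152 = n(n - 3)/2.
So n(n - 3) = 304.
Testing n = 19: 19 * 16 = 304 = 304. Correct.
The polygon has 19 sides.

19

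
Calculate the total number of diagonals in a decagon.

The number of diagonals in an n-gon is n(n - 3)/2.
For n = 10: 10(10 - 3)/2 = 10 × 7 / 2 = 35.

35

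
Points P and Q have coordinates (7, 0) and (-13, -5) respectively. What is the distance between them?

d = sqrt((-20)^2 + (-5)^2) = sqrt(425) = 5*sqrt(17)

5*sqrt(17)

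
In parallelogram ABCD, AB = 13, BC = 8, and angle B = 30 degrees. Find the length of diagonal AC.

The diagonal of a parallelogram can be found by treating two adjacent sides and the diagonal as a triangle.
Applying the law of cosines with sides 13, 8 and included angle 30°:
d^2 = 169 + 64 - 208*cos(30°) = 233 - 104*sqrt(3)
d = sqrt(233 - 104*sqrt(3))

sqrt(233 - 104*sqrt(3))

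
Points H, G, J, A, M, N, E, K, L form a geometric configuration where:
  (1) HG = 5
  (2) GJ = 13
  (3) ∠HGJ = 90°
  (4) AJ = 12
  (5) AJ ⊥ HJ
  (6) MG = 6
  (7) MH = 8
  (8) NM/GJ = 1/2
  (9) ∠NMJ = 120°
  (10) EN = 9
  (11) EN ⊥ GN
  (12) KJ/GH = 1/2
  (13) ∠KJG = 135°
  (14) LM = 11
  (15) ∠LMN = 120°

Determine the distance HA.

Step 1: By the law of cosines on triangle JGH: JH² = 13² + 5² − 2·13·5·cos(90°) = 194, so JH = √194.
Step 2: By the law of cosines on triangle HJA: HA² = √194² + 12² − 2·√194·12·cos(90°) = 338, so HA = 13·√2.

Therefore, the length of HA = 13·√2.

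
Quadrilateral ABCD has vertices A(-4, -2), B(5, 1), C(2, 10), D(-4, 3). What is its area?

Using the Shoelace formula for a quadrilateral (vertices in order):
Area = (1/2)|sum of (x_i * y_(i+1) - x_(i+1) * y_i)|
Terms: (-4*1 - 5*-2) = 6, (5*10 - 2*1) = 48, (2*3 - -4*10) = 46, (-4*-2 - -4*3) = 20
Sum = 120
Area = (1/2)(120) = 60

60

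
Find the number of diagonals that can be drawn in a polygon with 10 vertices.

Total line segments between 10 vertices = C(10,2) = 45.
Subtract the 10 sides: 45 - 10 = 35 diagonals.

35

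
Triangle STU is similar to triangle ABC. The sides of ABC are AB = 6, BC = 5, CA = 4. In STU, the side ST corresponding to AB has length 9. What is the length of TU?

Similar triangles have proportional sides. Setting up the proportion:
ST / AB = TU / BC
9 / 6 = TU / 5
TU = 5 * 9 / 6 = 15/2.

15/2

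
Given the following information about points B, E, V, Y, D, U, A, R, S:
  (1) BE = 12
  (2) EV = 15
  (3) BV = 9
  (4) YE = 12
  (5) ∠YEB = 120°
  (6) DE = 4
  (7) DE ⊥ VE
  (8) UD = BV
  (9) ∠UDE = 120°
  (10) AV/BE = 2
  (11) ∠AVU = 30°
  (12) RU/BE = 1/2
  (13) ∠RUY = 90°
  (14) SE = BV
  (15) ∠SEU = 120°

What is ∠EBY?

Step 1: By the law of cosines on triangle BEY: BY² = 12² + 12² − 2·12·12·cos(120°) = 432, so BY = 12·√3.
Step 2: By the inverse law of cosines on triangle EBY: cos(∠EBY) = (12² + (12·√3)² − 12²) / (2·12·12·√3) = 432/498.83 = 0.866, so ∠EBY = 30°.

Therefore, the measure of angle ∠EBY = 30°.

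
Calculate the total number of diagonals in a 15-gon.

The number of diagonals in an n-gon is n(n - 3)/2.
For n = 15: 15(15 - 3)/2 = 15 × 12 / 2 = 90.

90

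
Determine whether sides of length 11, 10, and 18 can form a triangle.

Sort the sides: 10, 11, 18.
It suffices to check that the sum of the two smallest exceeds the largest:
10 + 11 = 21 > 18. ✓
Yes, a valid triangle can be formed.

Yes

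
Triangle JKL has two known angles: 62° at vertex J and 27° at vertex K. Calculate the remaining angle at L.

The interior angles sum to 180°: angle L = 180 - 62 - 27 = 91°.
The triangle is obtuse (angles 62°, 27°, 91°).

91 degrees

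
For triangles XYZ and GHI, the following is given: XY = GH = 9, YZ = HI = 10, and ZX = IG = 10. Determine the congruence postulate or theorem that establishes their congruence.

Consider the given information: XY = GH = 9, YZ = HI = 10, and ZX = IG = 10
This is not SAS or AAS: SAS requires two sides and the included angle between them. AAS requires two angles and a non-included side.
The correct criterion is SSS. All three pairs of corresponding sides are equal (Side-Side-Side).

SSS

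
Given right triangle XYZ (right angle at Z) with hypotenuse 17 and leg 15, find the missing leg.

YZ = sqrt(17^2 - 15^2) = sqrt(64) = 8

8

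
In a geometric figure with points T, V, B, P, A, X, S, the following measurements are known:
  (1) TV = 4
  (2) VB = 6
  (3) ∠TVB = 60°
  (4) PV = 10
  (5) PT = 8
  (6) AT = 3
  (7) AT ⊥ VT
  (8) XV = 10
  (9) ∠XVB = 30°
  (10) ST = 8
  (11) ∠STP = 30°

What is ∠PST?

Step 1: By the law of cosines on triangle STP: SP² = 8² + 8² − 2·8·8·cos(30°) = 17.15, so SP ≈ 4.14.
Step 2: By the inverse law of cosines on triangle PST: cos(∠PST) = (4.14² + 8² − 8²) / (2·4.14·8) = 17.15/66.26 = 0.2588, so ∠PST = 75°.

Therefore, the measure of angle ∠PST = 75°.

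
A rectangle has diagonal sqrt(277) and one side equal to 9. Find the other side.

The diagonal of a rectangle forms a right triangle with the two sides.
Rearranging the Pythagorean theorem: missing side = sqrt(d^2 - known^2).
= sqrt(277 - 81) = sqrt(196) = 14.

14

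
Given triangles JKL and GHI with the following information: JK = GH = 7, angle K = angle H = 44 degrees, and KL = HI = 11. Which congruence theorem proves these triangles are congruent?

The given information provides:
JK = GH = 7, angle K = angle H = 44 degrees, and KL = HI = 11
This matches the SAS congruence theorem.
Two pairs of corresponding sides and the included angle are equal (Side-Angle-Side).

SAS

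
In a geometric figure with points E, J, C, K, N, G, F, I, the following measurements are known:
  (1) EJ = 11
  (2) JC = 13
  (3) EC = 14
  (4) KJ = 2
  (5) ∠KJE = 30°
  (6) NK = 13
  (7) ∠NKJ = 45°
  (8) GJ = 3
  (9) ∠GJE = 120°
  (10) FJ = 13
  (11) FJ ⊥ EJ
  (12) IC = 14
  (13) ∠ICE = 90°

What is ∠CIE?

Step 1: By the law of cosines on triangle ICE: IE² = 14² + 14² − 2·14·14·cos(90°) = 392, so IE = 14·√2.
Step 2: By the inverse law of cosines on triangle CIE: cos(∠CIE) = (14² + (14·√2)² − 14²) / (2·14·14·√2) = 392/554.37 = 0.7071, so ∠CIE = 45°.

Therefore, the measure of angle ∠CIE = 45°.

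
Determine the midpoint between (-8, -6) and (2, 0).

M = ((x₁ + x₂)/2, (y₁ + y₂)/2)
= ((-8 + 2)/2, (-6 + 0)/2)
= (-6/2, -6/2) = (-3, -3)

(-3, -3)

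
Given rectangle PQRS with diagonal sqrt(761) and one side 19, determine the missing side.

Using the Pythagorean theorem: d^2 = a^2 + b^2
b^2 = d^2 - a^2
b^2 = 761 - 361
b^2 = 400
b = sqrt(400) = 20

20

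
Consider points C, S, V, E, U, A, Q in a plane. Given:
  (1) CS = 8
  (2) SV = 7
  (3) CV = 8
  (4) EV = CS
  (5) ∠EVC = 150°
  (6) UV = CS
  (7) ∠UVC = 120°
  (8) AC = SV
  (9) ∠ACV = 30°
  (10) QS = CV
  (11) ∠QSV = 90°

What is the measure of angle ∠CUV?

From the given relations: UV = CS = 8.
Step 1: By the law of cosines on triangle UVC: UC² = 8² + 8² − 2·8·8·cos(120°) = 192, so UC = 8·√3.
Step 2: By the inverse law of cosines on triangle CUV: cos(∠CUV) = ((8·√3)² + 8² − 8²) / (2·8·√3·8) = 192/221.7 = 0.866, so ∠CUV = 30°.

Therefore, the measure of angle ∠CUV = 30°.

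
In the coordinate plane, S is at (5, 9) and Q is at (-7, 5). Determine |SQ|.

The horizontal distance is |-7 - 5| = 12 and the vertical distance is |5 - 9| = 4.
By the Pythagorean theorem, d = sqrt(12^2 + 4^2) = sqrt(160) = 4*sqrt(10).

4*sqrt(10)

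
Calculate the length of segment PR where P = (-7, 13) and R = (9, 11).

The horizontal distance is |9 - -7| = 16 and the vertical distance is |11 - 13| = 2.
By the Pythagorean theorem, d = sqrt(16^2 + 2^2) = sqrt(260) = 2*sqrt(65).

2*sqrt(65)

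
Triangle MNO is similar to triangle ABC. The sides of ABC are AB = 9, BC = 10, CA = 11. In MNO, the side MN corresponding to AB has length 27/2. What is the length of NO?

Since the triangles are similar, the ratio of corresponding sides is constant.
Scale factor k = MN / AB = 27/2 / 9 = 3/2
NO = k * BC = 3/2 * 10 = 15

15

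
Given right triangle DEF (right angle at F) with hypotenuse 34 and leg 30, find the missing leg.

By the Pythagorean theorem: EF^2 = DE^2 - DF^2
EF^2 = 34^2 - 30^2 = 1156 - 900 = 256
EF = sqrt(256) = 16

16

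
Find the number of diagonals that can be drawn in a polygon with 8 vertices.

The number of diagonals in an n-gon is n(n - 3)/2.
For n = 8: 8(8 - 3)/2 = 8 × 5 / 2 = 20.

20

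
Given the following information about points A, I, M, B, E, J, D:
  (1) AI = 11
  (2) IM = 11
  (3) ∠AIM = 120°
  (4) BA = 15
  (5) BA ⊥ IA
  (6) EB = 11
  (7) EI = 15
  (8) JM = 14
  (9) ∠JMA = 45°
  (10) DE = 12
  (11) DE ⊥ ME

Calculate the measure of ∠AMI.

Step 1: By the law of cosines on triangle MIA: MA² = 11² + 11² − 2·11·11·cos(120°) = 363, so MA = 11·√3.
Step 2: By the inverse law of cosines on triangle AMI: cos(∠AMI) = ((11·√3)² + 11² − 11²) / (2·11·√3·11) = 363/419.16 = 0.866, so ∠AMI = 30°.

Therefore, the measure of angle ∠AMI = 30°.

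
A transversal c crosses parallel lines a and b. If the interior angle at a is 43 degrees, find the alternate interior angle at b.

Alternate interior angles are equal: 43 degrees.

43 degrees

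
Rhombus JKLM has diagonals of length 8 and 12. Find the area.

Area of a rhombus = (d1 * d2) / 2
Area = (8 * 12) / 2
Area = 96 / 2
Area = 48

48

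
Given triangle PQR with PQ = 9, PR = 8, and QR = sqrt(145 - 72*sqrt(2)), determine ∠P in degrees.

By the inverse law of cosines: cos(P) = (PQ² + PR² - QR²) / (2 × PQ × PR)
cos(P) = (9² + 8² - (sqrt(145 - 72*sqrt(2)))²) / (2 × 9 × 8)
cos(P) = (81 + 64 - (145 - 72*sqrt(2))) / 144
cos(P) = sqrt(2)/2
P = arccos(sqrt(2)/2) = 45°

45°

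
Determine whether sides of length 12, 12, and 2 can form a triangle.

Yes.
The triangle inequality requires that the sum of any two sides exceeds the third.
Here 2 + 12 = 14 > 12, so the condition is met.

Yes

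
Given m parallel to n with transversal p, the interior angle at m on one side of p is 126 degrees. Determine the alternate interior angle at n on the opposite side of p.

Alternate interior angles lie on opposite sides of the transversal, between the parallel lines.
By the alternate interior angle theorem, they are equal: 126 degrees.

126 degrees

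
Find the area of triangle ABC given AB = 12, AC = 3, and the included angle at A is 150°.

When two sides and the included angle are known, the area formula is (1/2)ab sin(C).
The height from one side to the opposite vertex is 3 sin(150°) = 3/2.
Area = (1/2) * 12 * 3/2 = 9.

9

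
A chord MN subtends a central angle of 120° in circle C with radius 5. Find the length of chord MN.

Chord length = 2r sin(θ/2)
= 2 × 5 × sin(120°/2)
= 2 × 5 × sin(60°)
= 5*sqrt(3)

5*sqrt(3)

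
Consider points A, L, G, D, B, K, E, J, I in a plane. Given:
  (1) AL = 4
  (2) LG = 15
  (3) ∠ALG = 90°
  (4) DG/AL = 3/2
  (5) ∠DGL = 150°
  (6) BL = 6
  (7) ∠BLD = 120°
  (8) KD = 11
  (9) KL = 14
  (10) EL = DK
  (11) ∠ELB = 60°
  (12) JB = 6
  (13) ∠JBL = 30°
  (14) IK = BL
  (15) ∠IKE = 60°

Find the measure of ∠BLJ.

Step 1: By the law of cosines on triangle LBJ: LJ² = 6² + 6² − 2·6·6·cos(30°) = 9.65, so LJ ≈ 3.11.
Step 2: By the inverse law of cosines on triangle BLJ: cos(∠BLJ) = (6² + 3.11² − 6²) / (2·6·3.11) = 9.65/37.27 = 0.2588, so ∠BLJ = 75°.

Therefore, the measure of angle ∠BLJ = 75°.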